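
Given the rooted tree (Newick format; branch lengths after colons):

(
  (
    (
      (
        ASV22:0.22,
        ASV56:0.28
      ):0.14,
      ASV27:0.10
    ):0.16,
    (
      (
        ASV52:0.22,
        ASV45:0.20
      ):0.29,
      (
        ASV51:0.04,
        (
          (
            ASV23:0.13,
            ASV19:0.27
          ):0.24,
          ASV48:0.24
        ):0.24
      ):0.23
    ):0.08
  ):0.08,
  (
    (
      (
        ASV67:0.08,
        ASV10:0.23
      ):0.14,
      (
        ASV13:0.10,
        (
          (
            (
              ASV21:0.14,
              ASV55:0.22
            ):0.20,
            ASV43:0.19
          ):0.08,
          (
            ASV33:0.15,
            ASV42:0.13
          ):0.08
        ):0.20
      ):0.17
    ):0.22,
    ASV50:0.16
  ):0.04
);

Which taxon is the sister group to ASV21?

ASV21 attaches to the tree at the node subtending (ASV21,ASV55).
The other lineage descending from that same node — the sister group — is the single tip ASV55.

ASV55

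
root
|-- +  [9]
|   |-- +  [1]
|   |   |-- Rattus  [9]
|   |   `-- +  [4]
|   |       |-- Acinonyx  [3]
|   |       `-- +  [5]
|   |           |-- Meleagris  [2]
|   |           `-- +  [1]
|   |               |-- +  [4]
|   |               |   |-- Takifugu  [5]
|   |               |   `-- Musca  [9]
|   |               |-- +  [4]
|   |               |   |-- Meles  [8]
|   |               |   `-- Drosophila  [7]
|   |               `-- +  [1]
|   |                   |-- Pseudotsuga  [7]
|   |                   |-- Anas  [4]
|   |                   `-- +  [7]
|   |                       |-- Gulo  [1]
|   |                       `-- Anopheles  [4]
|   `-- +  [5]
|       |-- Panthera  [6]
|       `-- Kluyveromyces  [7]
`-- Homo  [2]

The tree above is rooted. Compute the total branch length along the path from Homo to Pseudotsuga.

The path runs Homo → … → MRCA → … → Pseudotsuga; the MRCA is the root of the tree.
Branch lengths along that path: 2 + 9 + 1 + 4 + 5 + 1 + 1 + 7 = 30.

30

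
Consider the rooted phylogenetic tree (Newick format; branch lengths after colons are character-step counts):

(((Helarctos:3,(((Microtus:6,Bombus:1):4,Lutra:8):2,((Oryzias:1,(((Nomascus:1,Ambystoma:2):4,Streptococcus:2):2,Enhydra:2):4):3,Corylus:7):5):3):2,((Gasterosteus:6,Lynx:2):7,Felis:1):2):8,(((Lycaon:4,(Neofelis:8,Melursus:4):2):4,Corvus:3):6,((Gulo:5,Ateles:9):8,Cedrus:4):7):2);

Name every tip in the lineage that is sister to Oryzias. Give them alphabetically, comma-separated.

Oryzias attaches to the tree at the node subtending (Oryzias,(((Nomascus,Ambystoma),Streptococcus),Enhydra)).
The other lineage descending from that same node — the sister group — is (((Nomascus,Ambystoma),Streptococcus),Enhydra); its 4 tips in alphabetical order are the answer.

Ambystoma, Enhydra, Nomascus, Streptococcus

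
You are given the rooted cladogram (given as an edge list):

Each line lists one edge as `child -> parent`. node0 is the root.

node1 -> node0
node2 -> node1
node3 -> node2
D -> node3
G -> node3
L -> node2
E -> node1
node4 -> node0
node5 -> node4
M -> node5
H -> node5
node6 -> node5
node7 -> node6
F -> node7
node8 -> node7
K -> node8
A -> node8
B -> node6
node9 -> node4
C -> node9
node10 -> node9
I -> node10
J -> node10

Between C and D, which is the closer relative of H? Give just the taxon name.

The MRCA of H and C subtends ((M,H,((F,(K,A)),B)),(C,(I,J))) (9 taxa).
The MRCA of H and D is the root, subtending the entire tree (13 taxa).
The first is nested inside the second, so H shares a more recent common ancestor with C.

C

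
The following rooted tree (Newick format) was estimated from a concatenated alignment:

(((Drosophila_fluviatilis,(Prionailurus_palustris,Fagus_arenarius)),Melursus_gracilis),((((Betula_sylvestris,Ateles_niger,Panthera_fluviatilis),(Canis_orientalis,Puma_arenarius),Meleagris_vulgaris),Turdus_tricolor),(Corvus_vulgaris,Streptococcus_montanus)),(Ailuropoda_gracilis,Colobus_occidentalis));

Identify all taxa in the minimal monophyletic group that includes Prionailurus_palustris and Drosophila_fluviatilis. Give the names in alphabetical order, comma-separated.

Tracing Prionailurus_palustris: it sits inside (Prionailurus_palustris,Fagus_arenarius).
Tracing Drosophila_fluviatilis: it sits inside (Drosophila_fluviatilis,(Prionailurus_palustris,Fagus_arenarius)).
The smallest clade enclosing both is (Drosophila_fluviatilis,(Prionailurus_palustris,Fagus_arenarius)); the answer is its 3 terminal taxa in alphabetical order.

Drosophila_fluviatilis, Fagus_arenarius, Prionailurus_palustris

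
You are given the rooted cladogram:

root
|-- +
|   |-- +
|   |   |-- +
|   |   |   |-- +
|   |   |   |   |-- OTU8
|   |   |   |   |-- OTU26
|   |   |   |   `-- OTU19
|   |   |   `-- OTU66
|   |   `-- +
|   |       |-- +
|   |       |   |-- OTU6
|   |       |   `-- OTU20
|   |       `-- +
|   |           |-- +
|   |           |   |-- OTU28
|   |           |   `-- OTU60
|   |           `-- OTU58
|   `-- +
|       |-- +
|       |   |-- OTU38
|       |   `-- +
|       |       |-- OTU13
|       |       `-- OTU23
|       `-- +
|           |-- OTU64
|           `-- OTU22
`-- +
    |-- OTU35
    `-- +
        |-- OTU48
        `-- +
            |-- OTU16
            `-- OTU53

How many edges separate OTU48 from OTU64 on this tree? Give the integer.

The MRCA of OTU48 and OTU64 is the root of the tree.
From OTU48 up to that node: 3 branches. From OTU64 up to the same node: 4 branches. Total: 3 + 4 = 7.

7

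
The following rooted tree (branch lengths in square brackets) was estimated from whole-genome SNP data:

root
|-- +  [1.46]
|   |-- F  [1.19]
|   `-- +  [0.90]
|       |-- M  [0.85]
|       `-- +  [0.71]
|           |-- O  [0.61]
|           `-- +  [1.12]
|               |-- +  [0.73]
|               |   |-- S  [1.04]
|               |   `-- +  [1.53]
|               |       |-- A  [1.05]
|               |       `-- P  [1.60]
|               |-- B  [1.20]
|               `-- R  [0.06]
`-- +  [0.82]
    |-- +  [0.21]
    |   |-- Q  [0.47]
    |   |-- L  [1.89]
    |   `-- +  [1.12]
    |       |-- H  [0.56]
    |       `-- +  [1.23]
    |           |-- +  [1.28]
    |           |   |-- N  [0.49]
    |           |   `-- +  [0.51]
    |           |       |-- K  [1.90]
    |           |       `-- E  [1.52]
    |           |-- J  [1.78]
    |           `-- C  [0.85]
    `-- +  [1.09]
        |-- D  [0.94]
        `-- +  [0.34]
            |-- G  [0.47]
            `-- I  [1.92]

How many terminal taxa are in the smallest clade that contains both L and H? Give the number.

The MRCA of L and H is the node subtending (Q,L,(H,((N,(K,E)),J,C))).
That clade contains 8 terminal taxa: C, E, H, J, K, L, N, Q.

8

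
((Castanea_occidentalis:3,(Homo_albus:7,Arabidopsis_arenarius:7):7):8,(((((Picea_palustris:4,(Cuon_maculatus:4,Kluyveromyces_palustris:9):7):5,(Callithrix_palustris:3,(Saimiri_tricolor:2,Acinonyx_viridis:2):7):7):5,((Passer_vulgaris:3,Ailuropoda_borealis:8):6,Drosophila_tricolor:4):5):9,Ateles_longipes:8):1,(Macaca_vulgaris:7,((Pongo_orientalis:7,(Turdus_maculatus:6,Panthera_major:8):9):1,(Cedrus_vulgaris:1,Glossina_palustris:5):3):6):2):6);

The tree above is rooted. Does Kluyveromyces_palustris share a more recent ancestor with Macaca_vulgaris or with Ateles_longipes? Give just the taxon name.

Ateles_longipes

The MRCA of Kluyveromyces_palustris and Ateles_longipes subtends ((((Picea_palustris,(Cuon_maculatus,Kluyveromyces_palustris)),(Callithrix_palustris,(Saimiri_tricolor,Acinonyx_viridis))),((Passer_vulgaris,Ailuropoda_borealis),Drosophila_tricolor)),Ateles_longipes) (10 taxa).
The MRCA of Kluyveromyces_palustris and Macaca_vulgaris subtends (((((Picea_palustris,(Cuon_maculatus,Kluyveromyces_palustris)),(Callithrix_palustris,(Saimiri_tricolor,Acinonyx_viridis))),((Passer_vulgaris,Ailuropoda_borealis),Drosophila_tricolor)),Ateles_longipes),(Macaca_vulgaris,((Pongo_orientalis,(Turdus_maculatus,Panthera_major)),(Cedrus_vulgaris,Glossina_palustris)))) (16 taxa).
The first is nested inside the second, so Kluyveromyces_palustris shares a more recent common ancestor with Ateles_longipes.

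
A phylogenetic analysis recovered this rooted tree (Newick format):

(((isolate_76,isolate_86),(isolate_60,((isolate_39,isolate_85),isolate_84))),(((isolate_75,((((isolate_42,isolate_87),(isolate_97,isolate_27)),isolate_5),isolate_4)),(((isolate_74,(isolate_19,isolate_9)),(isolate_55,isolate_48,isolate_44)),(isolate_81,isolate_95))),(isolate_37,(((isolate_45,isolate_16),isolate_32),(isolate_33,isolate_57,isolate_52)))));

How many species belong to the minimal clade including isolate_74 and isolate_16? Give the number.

The MRCA of isolate_74 and isolate_16 is the node subtending (((isolate_75,((((isolate_42,isolate_87),(isolate_97,isolate_27)),isolate_5),isolate_4)),(((isolate_74,(isolate_19,isolate_9)),(isolate_55,isolate_48,isolate_44)),(isolate_81,isolate_95))),(isolate_37,(((isolate_45,isolate_16),isolate_32),(isolate_33,isolate_57,isolate_52)))).
That clade contains 22 terminal taxa: isolate_16, isolate_19, isolate_27, isolate_32, isolate_33, isolate_37, isolate_4, isolate_42, isolate_44, isolate_45, isolate_48, isolate_5, isolate_52, isolate_55, isolate_57, isolate_74, isolate_75, isolate_81, isolate_87, isolate_9, isolate_95, isolate_97.

22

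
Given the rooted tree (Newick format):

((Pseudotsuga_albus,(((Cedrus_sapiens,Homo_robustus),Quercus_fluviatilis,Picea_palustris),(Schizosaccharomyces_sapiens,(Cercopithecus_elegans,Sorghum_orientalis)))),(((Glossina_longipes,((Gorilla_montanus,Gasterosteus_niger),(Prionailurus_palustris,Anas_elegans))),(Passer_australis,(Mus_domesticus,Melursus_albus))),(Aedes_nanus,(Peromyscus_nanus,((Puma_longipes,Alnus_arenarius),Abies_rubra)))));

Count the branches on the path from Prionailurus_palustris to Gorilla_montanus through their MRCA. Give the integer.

4

The MRCA of Prionailurus_palustris and Gorilla_montanus is the node subtending ((Gorilla_montanus,Gasterosteus_niger),(Prionailurus_palustris,Anas_elegans)).
From Prionailurus_palustris up to that node: 2 branches. From Gorilla_montanus up to the same node: 2 branches. Total: 2 + 2 = 4.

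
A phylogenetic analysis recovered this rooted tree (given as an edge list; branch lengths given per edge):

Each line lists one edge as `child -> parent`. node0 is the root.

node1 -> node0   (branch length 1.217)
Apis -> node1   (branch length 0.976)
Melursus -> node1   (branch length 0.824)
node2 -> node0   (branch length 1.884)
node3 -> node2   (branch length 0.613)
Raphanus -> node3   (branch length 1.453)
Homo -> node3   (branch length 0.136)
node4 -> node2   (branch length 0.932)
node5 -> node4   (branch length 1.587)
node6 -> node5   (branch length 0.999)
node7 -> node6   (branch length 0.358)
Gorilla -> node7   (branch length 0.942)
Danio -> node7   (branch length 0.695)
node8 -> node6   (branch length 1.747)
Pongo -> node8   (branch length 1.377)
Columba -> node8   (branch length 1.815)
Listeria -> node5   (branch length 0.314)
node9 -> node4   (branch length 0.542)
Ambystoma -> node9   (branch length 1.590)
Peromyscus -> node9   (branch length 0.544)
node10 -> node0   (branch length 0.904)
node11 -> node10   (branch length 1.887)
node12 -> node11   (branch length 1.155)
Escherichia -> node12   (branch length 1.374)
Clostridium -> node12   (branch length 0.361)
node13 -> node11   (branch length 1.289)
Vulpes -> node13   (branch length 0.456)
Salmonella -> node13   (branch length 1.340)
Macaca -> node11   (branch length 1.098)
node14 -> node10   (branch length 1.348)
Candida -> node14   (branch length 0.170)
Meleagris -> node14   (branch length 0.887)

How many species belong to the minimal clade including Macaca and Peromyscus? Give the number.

18

The MRCA of Macaca and Peromyscus is the root, so the clade is the entire tree.
That clade contains 18 terminal taxa: Ambystoma, Apis, Candida, Clostridium, Columba, Danio, Escherichia, Gorilla, Homo, Listeria, Macaca, Meleagris, Melursus, Peromyscus, Pongo, Raphanus, Salmonella, Vulpes.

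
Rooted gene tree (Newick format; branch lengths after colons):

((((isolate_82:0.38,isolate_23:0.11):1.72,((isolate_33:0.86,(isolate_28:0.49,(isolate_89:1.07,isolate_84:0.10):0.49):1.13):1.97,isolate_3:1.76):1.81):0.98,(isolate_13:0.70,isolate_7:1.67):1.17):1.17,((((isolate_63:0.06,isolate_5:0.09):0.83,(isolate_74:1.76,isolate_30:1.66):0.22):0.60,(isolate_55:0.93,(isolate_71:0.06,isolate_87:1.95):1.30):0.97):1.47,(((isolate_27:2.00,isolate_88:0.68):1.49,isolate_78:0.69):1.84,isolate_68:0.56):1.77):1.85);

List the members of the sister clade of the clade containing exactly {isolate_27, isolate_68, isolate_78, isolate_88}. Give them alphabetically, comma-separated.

The clade containing exactly {isolate_27, isolate_68, isolate_78, isolate_88} attaches to the tree at the node subtending ((((isolate_63,isolate_5),(isolate_74,isolate_30)),(isolate_55,(isolate_71,isolate_87))),(((isolate_27,isolate_88),isolate_78),isolate_68)).
The other lineage descending from that same node — the sister group — is (((isolate_63,isolate_5),(isolate_74,isolate_30)),(isolate_55,(isolate_71,isolate_87))); its 7 tips in alphabetical order are the answer.

isolate_30, isolate_5, isolate_55, isolate_63, isolate_71, isolate_74, isolate_87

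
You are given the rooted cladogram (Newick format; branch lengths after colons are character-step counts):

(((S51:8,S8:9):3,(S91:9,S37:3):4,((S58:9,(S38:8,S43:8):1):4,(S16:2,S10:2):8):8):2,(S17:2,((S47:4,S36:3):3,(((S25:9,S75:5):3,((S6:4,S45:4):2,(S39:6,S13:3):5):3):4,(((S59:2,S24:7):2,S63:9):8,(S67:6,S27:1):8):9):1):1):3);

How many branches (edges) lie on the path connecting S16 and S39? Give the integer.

The MRCA of S16 and S39 is the root of the tree.
From S16 up to that node: 4 branches. From S39 up to the same node: 7 branches. Total: 4 + 7 = 11.

11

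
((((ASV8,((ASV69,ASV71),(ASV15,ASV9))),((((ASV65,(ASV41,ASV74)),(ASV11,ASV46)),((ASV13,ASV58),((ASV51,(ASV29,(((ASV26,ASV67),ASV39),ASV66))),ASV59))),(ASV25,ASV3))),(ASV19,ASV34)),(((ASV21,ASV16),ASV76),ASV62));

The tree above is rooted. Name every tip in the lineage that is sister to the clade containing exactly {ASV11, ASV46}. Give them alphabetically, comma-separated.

The clade containing exactly {ASV11, ASV46} attaches to the tree at the node subtending ((ASV65,(ASV41,ASV74)),(ASV11,ASV46)).
The other lineage descending from that same node — the sister group — is (ASV65,(ASV41,ASV74)); its 3 tips in alphabetical order are the answer.

ASV41, ASV65, ASV74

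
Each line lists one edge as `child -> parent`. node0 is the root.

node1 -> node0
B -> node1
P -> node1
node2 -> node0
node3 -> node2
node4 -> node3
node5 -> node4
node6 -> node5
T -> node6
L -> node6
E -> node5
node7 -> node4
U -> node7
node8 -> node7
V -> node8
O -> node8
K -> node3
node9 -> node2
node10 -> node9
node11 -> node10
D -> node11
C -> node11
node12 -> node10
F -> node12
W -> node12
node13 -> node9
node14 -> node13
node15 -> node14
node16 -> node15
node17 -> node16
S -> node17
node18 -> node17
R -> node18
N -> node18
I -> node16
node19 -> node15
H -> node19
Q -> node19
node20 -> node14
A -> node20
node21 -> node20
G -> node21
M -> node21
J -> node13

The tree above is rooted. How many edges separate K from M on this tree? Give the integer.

The MRCA of K and M is the node subtending (((((T,L),E),(U,(V,O))),K),(((D,C),(F,W)),(((((S,(R,N)),I),(H,Q)),(A,(G,M))),J))).
From K up to that node: 2 branches. From M up to the same node: 6 branches. Total: 2 + 6 = 8.

8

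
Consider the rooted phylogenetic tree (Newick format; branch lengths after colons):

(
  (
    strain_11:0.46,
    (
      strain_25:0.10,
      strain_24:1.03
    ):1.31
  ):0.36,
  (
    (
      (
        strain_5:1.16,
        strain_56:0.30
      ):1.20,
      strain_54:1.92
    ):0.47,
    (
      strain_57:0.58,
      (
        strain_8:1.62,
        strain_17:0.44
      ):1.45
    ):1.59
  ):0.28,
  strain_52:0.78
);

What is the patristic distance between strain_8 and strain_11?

5.76

The path runs strain_8 → … → MRCA → … → strain_11; the MRCA is the root of the tree.
Branch lengths along that path: 1.62 + 1.45 + 1.59 + 0.28 + 0.36 + 0.46 = 5.76.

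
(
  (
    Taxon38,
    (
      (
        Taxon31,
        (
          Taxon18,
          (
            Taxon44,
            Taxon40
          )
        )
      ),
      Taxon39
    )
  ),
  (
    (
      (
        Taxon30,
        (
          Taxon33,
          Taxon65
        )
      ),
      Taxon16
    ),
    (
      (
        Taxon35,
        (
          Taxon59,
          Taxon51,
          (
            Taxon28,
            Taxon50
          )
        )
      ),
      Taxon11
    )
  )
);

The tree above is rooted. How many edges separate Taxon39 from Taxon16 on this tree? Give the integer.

The MRCA of Taxon39 and Taxon16 is the root of the tree.
From Taxon39 up to that node: 3 branches. From Taxon16 up to the same node: 3 branches. Total: 3 + 3 = 6.

6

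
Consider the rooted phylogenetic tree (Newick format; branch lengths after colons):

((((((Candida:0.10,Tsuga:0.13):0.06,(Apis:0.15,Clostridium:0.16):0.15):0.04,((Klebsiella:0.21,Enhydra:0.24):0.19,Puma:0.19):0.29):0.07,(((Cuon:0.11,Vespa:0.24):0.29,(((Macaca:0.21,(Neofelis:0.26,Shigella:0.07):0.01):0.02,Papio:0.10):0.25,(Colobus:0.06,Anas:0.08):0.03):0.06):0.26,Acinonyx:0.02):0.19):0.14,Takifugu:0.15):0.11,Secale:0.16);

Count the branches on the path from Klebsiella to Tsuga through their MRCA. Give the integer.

6

The MRCA of Klebsiella and Tsuga is the node subtending (((Candida,Tsuga),(Apis,Clostridium)),((Klebsiella,Enhydra),Puma)).
From Klebsiella up to that node: 3 branches. From Tsuga up to the same node: 3 branches. Total: 3 + 3 = 6.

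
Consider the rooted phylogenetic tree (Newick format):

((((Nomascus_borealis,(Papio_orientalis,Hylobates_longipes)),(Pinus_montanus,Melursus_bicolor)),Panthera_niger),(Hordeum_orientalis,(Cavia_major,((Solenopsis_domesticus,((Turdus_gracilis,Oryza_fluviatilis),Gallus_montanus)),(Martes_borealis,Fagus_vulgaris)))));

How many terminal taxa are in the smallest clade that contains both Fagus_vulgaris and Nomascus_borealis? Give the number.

The MRCA of Fagus_vulgaris and Nomascus_borealis is the root, so the clade is the entire tree.
That clade contains 14 terminal taxa: Cavia_major, Fagus_vulgaris, Gallus_montanus, Hordeum_orientalis, Hylobates_longipes, Martes_borealis, Melursus_bicolor, Nomascus_borealis, Oryza_fluviatilis, Panthera_niger, Papio_orientalis, Pinus_montanus, Solenopsis_domesticus, Turdus_gracilis.

14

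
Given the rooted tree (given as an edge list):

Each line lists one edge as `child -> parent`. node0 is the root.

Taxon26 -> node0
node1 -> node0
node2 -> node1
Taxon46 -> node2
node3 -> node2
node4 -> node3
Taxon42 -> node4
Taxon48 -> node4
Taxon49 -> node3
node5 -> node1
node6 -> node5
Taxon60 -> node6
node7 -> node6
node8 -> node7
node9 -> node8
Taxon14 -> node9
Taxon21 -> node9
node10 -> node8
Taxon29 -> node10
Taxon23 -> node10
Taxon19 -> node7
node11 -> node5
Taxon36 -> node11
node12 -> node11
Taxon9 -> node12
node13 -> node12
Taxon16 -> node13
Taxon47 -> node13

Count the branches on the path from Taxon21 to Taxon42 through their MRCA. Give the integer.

10

The MRCA of Taxon21 and Taxon42 is the node subtending ((Taxon46,((Taxon42,Taxon48),Taxon49)),((Taxon60,(((Taxon14,Taxon21),(Taxon29,Taxon23)),Taxon19)),(Taxon36,(Taxon9,(Taxon16,Taxon47))))).
From Taxon21 up to that node: 6 branches. From Taxon42 up to the same node: 4 branches. Total: 6 + 4 = 10.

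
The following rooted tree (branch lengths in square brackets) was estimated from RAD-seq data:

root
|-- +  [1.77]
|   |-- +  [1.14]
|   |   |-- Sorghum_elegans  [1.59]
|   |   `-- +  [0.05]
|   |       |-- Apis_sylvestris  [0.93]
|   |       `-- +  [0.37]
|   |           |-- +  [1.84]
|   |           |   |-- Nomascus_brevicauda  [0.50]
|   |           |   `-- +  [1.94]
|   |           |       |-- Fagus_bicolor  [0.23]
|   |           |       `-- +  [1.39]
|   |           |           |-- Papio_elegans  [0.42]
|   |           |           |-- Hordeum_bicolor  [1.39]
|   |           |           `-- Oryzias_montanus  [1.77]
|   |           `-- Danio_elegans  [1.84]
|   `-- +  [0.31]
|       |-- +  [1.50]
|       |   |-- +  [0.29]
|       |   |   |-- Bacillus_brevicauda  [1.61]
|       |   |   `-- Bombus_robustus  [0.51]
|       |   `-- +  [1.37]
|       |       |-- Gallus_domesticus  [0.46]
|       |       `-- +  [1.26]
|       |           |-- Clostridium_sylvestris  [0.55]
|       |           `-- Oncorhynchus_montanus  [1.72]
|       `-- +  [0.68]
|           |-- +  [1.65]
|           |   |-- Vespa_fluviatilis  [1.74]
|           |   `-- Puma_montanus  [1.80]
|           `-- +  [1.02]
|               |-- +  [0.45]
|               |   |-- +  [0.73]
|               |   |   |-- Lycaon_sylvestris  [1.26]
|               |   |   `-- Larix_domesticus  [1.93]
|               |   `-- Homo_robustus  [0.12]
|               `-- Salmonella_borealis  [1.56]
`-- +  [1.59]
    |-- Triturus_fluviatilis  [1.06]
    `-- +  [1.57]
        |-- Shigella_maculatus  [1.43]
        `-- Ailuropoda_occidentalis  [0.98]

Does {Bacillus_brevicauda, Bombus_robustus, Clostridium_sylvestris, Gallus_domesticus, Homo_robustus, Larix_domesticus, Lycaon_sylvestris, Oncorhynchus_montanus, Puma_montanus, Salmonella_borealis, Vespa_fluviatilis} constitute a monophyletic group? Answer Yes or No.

Yes

The most recent common ancestor of these taxa subtends (((Bacillus_brevicauda,Bombus_robustus),(Gallus_domesticus,(Clostridium_sylvestris,Oncorhynchus_montanus))),((Vespa_fluviatilis,Puma_montanus),(((Lycaon_sylvestris,Larix_domesticus),Homo_robustus),Salmonella_borealis))).
That clade has exactly 11 tips — every listed taxon and nothing else — so the group is monophyletic.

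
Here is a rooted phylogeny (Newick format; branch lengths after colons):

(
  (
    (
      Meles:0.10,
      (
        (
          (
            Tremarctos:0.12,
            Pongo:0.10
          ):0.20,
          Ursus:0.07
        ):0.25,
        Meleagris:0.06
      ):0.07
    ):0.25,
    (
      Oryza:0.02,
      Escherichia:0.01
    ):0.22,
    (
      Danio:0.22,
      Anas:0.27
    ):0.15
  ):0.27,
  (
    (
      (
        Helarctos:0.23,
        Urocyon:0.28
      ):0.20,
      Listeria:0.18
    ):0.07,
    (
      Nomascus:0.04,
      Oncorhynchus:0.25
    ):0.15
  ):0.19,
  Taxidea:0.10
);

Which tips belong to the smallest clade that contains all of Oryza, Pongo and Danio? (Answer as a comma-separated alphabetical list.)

Tracing Oryza: it sits inside (Oryza,Escherichia).
Tracing Pongo: it sits inside (Tremarctos,Pongo).
Tracing Danio: it sits inside (Danio,Anas).
The smallest clade enclosing all 3 is ((Meles,(((Tremarctos,Pongo),Ursus),Meleagris)),(Oryza,Escherichia),(Danio,Anas)); the answer is its 9 terminal taxa in alphabetical order.

Anas, Danio, Escherichia, Meleagris, Meles, Oryza, Pongo, Tremarctos, Ursus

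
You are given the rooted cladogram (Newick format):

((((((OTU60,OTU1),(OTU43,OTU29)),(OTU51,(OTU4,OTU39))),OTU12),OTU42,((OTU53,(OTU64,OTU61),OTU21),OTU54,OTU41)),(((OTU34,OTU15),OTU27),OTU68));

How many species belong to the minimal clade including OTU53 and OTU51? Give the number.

15

The MRCA of OTU53 and OTU51 is the node subtending (((((OTU60,OTU1),(OTU43,OTU29)),(OTU51,(OTU4,OTU39))),OTU12),OTU42,((OTU53,(OTU64,OTU61),OTU21),OTU54,OTU41)).
That clade contains 15 terminal taxa: OTU1, OTU12, OTU21, OTU29, OTU39, OTU4, OTU41, OTU42, OTU43, OTU51, OTU53, OTU54, OTU60, OTU61, OTU64.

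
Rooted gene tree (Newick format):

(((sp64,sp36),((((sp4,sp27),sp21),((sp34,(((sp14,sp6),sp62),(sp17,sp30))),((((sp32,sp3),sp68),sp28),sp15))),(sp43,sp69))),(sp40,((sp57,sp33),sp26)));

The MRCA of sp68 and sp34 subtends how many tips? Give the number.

The MRCA of sp68 and sp34 is the node subtending ((sp34,(((sp14,sp6),sp62),(sp17,sp30))),((((sp32,sp3),sp68),sp28),sp15)).
That clade contains 11 terminal taxa: sp14, sp15, sp17, sp28, sp3, sp30, sp32, sp34, sp6, sp62, sp68.

11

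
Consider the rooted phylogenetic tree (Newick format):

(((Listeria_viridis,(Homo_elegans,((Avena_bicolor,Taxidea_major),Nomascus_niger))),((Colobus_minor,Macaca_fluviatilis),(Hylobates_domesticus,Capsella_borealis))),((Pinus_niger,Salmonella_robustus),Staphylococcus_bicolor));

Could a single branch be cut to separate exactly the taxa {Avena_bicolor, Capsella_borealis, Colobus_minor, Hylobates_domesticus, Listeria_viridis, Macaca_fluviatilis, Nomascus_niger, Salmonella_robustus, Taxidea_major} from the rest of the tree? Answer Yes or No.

The MRCA of the listed taxa is the root, so the smallest clade containing them is the whole tree.
That clade also contains Homo_elegans, Pinus_niger, Staphylococcus_bicolor, which are not in the proposed group, so the group is not monophyletic.

No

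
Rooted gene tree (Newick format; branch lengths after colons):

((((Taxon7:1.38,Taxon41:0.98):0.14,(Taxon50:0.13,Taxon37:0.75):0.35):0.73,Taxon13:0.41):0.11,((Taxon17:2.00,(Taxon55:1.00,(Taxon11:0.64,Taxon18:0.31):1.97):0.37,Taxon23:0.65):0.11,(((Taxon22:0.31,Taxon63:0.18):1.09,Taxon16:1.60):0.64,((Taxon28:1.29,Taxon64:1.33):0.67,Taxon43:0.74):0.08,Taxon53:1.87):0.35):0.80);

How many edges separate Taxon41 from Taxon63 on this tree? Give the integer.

9

The MRCA of Taxon41 and Taxon63 is the root of the tree.
From Taxon41 up to that node: 4 branches. From Taxon63 up to the same node: 5 branches. Total: 4 + 5 = 9.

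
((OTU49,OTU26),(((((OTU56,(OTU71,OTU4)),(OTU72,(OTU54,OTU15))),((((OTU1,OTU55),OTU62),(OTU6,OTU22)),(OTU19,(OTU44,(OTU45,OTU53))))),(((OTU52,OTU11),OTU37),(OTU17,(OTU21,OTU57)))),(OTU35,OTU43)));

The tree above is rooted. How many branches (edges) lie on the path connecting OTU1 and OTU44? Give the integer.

7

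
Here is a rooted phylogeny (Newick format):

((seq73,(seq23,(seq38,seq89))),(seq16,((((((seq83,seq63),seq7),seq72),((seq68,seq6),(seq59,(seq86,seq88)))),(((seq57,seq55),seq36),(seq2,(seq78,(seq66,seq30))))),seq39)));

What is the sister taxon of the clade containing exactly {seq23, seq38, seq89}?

seq73

The clade containing exactly {seq23, seq38, seq89} attaches to the tree at the node subtending (seq73,(seq23,(seq38,seq89))).
The other lineage descending from that same node — the sister group — is the single tip seq73.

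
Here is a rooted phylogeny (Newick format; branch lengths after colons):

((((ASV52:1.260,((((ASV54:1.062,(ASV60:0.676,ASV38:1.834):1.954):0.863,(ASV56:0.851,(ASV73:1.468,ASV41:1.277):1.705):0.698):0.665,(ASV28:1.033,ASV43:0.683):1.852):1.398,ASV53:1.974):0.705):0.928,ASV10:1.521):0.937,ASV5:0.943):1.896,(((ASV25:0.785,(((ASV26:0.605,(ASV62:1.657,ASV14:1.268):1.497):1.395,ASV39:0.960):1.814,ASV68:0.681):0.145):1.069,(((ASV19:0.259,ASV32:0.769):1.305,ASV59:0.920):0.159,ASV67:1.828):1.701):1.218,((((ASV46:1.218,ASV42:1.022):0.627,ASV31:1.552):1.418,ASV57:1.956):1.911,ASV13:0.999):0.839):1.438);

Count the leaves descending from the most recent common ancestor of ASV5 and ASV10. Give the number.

12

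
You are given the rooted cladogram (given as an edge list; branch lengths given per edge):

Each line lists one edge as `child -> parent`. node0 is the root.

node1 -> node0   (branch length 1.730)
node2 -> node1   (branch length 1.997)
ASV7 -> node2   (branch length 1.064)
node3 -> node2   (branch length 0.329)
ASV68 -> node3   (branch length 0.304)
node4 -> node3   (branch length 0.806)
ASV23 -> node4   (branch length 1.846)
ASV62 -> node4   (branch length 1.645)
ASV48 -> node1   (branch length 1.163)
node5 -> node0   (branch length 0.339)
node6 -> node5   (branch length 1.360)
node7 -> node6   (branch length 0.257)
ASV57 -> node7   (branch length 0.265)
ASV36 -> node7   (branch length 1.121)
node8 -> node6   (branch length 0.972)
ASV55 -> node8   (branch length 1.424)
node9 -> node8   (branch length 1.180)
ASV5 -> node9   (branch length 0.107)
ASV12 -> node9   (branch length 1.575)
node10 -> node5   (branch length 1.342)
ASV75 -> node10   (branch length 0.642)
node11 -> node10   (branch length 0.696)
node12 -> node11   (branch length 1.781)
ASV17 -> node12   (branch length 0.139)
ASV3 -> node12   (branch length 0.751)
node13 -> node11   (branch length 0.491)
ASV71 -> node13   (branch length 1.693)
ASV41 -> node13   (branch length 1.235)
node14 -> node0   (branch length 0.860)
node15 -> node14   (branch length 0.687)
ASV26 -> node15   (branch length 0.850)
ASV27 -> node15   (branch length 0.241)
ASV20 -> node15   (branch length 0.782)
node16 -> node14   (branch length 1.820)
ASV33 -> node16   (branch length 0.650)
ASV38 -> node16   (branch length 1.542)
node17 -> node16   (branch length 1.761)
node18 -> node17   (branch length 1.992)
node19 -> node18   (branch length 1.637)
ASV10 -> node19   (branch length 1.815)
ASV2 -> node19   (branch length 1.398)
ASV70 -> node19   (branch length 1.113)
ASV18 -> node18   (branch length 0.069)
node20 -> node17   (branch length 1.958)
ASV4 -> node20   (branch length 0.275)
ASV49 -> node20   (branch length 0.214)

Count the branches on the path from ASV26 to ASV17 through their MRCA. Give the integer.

The MRCA of ASV26 and ASV17 is the root of the tree.
From ASV26 up to that node: 3 branches. From ASV17 up to the same node: 5 branches. Total: 3 + 5 = 8.

8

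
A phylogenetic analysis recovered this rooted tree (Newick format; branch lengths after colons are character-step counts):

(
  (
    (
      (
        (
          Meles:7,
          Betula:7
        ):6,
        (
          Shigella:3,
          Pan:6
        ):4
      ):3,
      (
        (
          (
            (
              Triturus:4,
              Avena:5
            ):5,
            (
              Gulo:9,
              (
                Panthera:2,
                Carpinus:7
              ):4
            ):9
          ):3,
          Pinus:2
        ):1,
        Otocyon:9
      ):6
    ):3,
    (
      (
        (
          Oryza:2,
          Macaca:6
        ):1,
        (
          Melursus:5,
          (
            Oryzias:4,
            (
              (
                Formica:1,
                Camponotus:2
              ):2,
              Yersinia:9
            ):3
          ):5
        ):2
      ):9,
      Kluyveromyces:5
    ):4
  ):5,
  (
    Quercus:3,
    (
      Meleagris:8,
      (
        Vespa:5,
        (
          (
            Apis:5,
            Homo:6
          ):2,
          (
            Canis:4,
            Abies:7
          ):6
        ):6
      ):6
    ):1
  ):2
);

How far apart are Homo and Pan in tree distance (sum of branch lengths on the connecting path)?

The path runs Homo → … → MRCA → … → Pan; the MRCA is the root of the tree.
Branch lengths along that path: 6 + 2 + 6 + 6 + 1 + 2 + 5 + 3 + 3 + 4 + 6 = 44.

44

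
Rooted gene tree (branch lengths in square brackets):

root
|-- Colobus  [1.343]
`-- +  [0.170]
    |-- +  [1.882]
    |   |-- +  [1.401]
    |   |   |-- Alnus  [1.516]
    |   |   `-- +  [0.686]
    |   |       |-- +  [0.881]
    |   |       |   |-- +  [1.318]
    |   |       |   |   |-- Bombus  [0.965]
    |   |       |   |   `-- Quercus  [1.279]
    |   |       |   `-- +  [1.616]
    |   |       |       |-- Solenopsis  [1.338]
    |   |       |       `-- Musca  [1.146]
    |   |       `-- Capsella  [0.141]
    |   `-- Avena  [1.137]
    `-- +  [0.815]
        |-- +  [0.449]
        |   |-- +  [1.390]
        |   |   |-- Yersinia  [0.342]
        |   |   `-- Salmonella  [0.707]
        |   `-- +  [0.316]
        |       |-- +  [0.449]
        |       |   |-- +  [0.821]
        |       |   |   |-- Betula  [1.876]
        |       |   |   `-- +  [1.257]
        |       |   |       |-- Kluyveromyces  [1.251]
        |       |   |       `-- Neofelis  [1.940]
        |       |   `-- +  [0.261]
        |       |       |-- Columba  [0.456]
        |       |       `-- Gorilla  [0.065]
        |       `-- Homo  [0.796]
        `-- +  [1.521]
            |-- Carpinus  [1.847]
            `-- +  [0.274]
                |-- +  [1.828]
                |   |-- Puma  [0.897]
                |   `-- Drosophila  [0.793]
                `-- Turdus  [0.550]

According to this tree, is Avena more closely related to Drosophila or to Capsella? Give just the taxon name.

Capsella

The MRCA of Avena and Capsella subtends ((Alnus,(((Bombus,Quercus),(Solenopsis,Musca)),Capsella)),Avena) (7 taxa).
The MRCA of Avena and Drosophila subtends (((Alnus,(((Bombus,Quercus),(Solenopsis,Musca)),Capsella)),Avena),(((Yersinia,Salmonella),(((Betula,(Kluyveromyces,Neofelis)),(Columba,Gorilla)),Homo)),(Carpinus,((Puma,Drosophila),Turdus)))) (19 taxa).
The first is nested inside the second, so Avena shares a more recent common ancestor with Capsella.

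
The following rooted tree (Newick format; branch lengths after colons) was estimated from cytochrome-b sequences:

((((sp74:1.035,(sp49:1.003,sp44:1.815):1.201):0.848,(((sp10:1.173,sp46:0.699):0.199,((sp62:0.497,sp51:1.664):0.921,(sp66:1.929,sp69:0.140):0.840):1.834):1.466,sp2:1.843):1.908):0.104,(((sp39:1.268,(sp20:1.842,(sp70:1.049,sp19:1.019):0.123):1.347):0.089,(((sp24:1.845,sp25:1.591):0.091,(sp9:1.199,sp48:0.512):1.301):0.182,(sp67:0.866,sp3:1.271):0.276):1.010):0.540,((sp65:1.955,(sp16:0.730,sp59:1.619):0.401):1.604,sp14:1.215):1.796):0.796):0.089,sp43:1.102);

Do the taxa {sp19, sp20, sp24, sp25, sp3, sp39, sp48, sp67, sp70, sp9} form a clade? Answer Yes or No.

The most recent common ancestor of these taxa subtends ((sp39,(sp20,(sp70,sp19))),(((sp24,sp25),(sp9,sp48)),(sp67,sp3))).
That clade has exactly 10 tips — every listed taxon and nothing else — so the group is monophyletic.

Yes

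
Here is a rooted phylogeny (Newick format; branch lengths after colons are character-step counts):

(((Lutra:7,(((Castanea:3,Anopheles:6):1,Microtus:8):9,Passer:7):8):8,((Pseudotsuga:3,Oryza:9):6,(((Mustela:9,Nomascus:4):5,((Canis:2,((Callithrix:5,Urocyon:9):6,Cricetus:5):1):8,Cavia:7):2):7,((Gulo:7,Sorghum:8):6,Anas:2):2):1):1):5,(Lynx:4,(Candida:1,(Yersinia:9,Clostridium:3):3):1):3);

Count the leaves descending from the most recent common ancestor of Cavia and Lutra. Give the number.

17

The MRCA of Cavia and Lutra is the node subtending ((Lutra,(((Castanea,Anopheles),Microtus),Passer)),((Pseudotsuga,Oryza),(((Mustela,Nomascus),((Canis,((Callithrix,Urocyon),Cricetus)),Cavia)),((Gulo,Sorghum),Anas)))).
That clade contains 17 terminal taxa: Anas, Anopheles, Callithrix, Canis, Castanea, Cavia, Cricetus, Gulo, Lutra, Microtus, Mustela, Nomascus, Oryza, Passer, Pseudotsuga, Sorghum, Urocyon.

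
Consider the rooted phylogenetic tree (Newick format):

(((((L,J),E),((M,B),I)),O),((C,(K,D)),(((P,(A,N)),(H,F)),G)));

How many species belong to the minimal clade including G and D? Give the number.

9

The MRCA of G and D is the node subtending ((C,(K,D)),(((P,(A,N)),(H,F)),G)).
That clade contains 9 terminal taxa: A, C, D, F, G, H, K, N, P.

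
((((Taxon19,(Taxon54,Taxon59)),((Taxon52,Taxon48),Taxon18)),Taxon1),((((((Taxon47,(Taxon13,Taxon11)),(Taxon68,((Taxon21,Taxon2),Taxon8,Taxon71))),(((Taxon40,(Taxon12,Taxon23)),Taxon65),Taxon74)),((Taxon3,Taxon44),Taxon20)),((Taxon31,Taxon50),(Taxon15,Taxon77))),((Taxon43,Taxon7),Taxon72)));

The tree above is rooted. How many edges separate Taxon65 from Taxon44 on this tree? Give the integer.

The MRCA of Taxon65 and Taxon44 is the node subtending ((((Taxon47,(Taxon13,Taxon11)),(Taxon68,((Taxon21,Taxon2),Taxon8,Taxon71))),(((Taxon40,(Taxon12,Taxon23)),Taxon65),Taxon74)),((Taxon3,Taxon44),Taxon20)).
From Taxon65 up to that node: 4 branches. From Taxon44 up to the same node: 3 branches. Total: 4 + 3 = 7.

7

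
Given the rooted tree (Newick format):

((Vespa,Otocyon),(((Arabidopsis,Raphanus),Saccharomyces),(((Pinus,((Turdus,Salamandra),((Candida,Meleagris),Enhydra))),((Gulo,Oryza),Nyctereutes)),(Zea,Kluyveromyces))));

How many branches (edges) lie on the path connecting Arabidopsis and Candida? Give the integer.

The MRCA of Arabidopsis and Candida is the node subtending (((Arabidopsis,Raphanus),Saccharomyces),(((Pinus,((Turdus,Salamandra),((Candida,Meleagris),Enhydra))),((Gulo,Oryza),Nyctereutes)),(Zea,Kluyveromyces))).
From Arabidopsis up to that node: 3 branches. From Candida up to the same node: 7 branches. Total: 3 + 7 = 10.

10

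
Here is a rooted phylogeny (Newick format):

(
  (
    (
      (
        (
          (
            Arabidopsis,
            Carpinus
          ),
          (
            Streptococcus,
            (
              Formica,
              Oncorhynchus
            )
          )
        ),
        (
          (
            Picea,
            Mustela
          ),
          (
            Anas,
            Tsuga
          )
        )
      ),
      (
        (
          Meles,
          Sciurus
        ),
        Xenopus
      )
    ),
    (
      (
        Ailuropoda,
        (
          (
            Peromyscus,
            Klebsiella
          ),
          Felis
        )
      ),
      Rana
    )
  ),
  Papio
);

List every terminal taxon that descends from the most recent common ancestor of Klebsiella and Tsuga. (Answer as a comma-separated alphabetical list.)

Tracing Klebsiella: it sits inside (Peromyscus,Klebsiella).
Tracing Tsuga: it sits inside (Anas,Tsuga).
The smallest clade enclosing both is (((((Arabidopsis,Carpinus),(Streptococcus,(Formica,Oncorhynchus))),((Picea,Mustela),(Anas,Tsuga))),((Meles,Sciurus),Xenopus)),((Ailuropoda,((Peromyscus,Klebsiella),Felis)),Rana)); the answer is its 17 terminal taxa in alphabetical order.

Ailuropoda, Anas, Arabidopsis, Carpinus, Felis, Formica, Klebsiella, Meles, Mustela, Oncorhynchus, Peromyscus, Picea, Rana, Sciurus, Streptococcus, Tsuga, Xenopus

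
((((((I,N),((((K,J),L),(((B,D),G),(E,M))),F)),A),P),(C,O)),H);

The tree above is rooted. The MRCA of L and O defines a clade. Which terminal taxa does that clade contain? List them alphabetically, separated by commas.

Tracing L: it sits inside ((K,J),L).
Tracing O: it sits inside (C,O).
The smallest clade enclosing both is (((((I,N),((((K,J),L),(((B,D),G),(E,M))),F)),A),P),(C,O)); the answer is its 15 terminal taxa in alphabetical order.

A, B, C, D, E, F, G, I, J, K, L, M, N, O, P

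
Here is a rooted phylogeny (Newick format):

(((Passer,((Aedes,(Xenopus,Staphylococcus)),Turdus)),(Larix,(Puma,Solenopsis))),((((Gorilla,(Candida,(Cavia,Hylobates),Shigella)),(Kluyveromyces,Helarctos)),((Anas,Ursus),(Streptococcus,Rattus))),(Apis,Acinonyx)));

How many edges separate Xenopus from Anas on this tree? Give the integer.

11

The MRCA of Xenopus and Anas is the root of the tree.
From Xenopus up to that node: 6 branches. From Anas up to the same node: 5 branches. Total: 6 + 5 = 11.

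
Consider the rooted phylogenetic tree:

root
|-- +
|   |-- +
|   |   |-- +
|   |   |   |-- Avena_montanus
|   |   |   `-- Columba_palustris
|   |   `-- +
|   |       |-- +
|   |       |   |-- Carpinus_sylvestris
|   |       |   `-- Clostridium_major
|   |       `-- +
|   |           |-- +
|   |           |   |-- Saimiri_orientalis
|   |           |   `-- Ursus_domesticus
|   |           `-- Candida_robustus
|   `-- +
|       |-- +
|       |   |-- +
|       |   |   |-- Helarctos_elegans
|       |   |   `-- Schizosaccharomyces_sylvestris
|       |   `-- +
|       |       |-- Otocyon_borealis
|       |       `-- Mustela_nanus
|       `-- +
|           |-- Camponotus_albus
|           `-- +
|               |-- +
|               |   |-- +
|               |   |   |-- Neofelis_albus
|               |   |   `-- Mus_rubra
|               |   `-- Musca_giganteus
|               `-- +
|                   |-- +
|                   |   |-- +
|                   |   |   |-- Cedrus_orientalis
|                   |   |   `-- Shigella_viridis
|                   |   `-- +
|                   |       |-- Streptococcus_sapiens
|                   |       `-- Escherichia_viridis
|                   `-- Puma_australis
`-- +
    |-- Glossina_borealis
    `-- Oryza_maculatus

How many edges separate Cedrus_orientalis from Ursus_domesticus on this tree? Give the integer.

12

The MRCA of Cedrus_orientalis and Ursus_domesticus is the node subtending (((Avena_montanus,Columba_palustris),((Carpinus_sylvestris,Clostridium_major),((Saimiri_orientalis,Ursus_domesticus),Candida_robustus))),(((Helarctos_elegans,Schizosaccharomyces_sylvestris),(Otocyon_borealis,Mustela_nanus)),(Camponotus_albus,(((Neofelis_albus,Mus_rubra),Musca_giganteus),(((Cedrus_orientalis,Shigella_viridis),(Streptococcus_sapiens,Escherichia_viridis)),Puma_australis))))).
From Cedrus_orientalis up to that node: 7 branches. From Ursus_domesticus up to the same node: 5 branches. Total: 7 + 5 = 12.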